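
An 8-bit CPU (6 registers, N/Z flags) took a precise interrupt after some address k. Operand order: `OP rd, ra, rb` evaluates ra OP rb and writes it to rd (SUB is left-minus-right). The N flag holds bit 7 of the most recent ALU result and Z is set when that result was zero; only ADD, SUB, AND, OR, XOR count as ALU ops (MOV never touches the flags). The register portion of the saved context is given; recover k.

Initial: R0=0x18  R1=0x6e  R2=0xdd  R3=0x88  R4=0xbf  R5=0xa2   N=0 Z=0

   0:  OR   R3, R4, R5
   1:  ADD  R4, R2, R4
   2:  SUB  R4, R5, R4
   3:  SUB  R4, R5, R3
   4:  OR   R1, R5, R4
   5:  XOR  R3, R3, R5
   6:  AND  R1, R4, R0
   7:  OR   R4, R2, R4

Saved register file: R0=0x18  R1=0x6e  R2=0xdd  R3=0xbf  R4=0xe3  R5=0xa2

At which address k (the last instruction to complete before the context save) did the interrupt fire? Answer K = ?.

K = 3

after  0: R0=0x18 R1=0x6e R2=0xdd R3=0xbf R4=0xbf R5=0xa2  N=1 Z=0
after  1: R0=0x18 R1=0x6e R2=0xdd R3=0xbf R4=0x9c R5=0xa2  N=1 Z=0
after  2: R0=0x18 R1=0x6e R2=0xdd R3=0xbf R4=0x06 R5=0xa2  N=0 Z=0
after  3: R0=0x18 R1=0x6e R2=0xdd R3=0xbf R4=0xe3 R5=0xa2  N=1 Z=0
-- IRQ taken; context saved, return-PC = 4 --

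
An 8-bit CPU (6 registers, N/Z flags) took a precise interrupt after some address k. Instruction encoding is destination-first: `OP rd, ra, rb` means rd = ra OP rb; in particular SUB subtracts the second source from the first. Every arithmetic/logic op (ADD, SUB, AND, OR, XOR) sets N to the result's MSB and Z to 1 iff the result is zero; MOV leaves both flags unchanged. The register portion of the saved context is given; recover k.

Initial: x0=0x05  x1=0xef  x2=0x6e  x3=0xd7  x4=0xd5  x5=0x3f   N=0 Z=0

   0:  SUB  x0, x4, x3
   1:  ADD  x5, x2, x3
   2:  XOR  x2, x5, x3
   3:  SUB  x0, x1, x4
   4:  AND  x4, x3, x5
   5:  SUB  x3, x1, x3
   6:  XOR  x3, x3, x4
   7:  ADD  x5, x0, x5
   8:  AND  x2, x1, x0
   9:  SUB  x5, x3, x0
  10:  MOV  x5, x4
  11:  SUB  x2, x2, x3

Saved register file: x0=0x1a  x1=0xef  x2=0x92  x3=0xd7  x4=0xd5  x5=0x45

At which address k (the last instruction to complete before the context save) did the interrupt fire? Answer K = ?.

K = 3

after  0: x0=0xfe x1=0xef x2=0x6e x3=0xd7 x4=0xd5 x5=0x3f  N=1 Z=0
after  1: x0=0xfe x1=0xef x2=0x6e x3=0xd7 x4=0xd5 x5=0x45  N=0 Z=0
after  2: x0=0xfe x1=0xef x2=0x92 x3=0xd7 x4=0xd5 x5=0x45  N=1 Z=0
after  3: x0=0x1a x1=0xef x2=0x92 x3=0xd7 x4=0xd5 x5=0x45  N=0 Z=0
-- IRQ taken; context saved, return-PC = 4 --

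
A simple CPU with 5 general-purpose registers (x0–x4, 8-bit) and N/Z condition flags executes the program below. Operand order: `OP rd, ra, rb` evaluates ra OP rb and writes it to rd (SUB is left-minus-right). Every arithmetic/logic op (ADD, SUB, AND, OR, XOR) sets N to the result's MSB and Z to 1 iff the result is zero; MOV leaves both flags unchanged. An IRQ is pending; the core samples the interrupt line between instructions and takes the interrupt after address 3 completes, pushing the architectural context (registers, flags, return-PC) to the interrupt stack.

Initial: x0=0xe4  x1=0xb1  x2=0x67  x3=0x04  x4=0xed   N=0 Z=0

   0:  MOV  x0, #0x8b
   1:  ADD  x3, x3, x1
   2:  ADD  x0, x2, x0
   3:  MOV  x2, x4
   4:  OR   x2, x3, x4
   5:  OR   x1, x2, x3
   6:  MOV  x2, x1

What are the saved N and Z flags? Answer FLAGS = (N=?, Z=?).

after  0: x0=0x8b x1=0xb1 x2=0x67 x3=0x04 x4=0xed  N=0 Z=0
after  1: x0=0x8b x1=0xb1 x2=0x67 x3=0xb5 x4=0xed  N=1 Z=0
after  2: x0=0xf2 x1=0xb1 x2=0x67 x3=0xb5 x4=0xed  N=1 Z=0
after  3: x0=0xf2 x1=0xb1 x2=0xed x3=0xb5 x4=0xed  N=1 Z=0
-- IRQ taken; context saved, return-PC = 4 --

FLAGS = (N=1, Z=0)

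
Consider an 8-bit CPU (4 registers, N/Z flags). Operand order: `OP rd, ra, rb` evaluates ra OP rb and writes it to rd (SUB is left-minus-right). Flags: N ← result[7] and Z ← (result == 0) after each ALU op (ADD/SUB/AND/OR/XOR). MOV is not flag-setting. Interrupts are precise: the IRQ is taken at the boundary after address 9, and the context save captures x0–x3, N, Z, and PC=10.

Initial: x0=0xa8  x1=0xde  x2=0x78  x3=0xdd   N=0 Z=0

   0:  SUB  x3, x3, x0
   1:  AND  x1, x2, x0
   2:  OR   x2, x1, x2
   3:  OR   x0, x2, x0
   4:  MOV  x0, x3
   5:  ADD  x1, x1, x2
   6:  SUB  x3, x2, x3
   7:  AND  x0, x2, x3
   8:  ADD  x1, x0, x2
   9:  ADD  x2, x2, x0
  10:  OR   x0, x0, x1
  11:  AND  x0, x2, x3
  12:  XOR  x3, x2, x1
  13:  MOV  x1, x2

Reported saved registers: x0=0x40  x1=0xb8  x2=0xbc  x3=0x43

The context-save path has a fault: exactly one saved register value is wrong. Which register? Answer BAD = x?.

BAD = x2

after  0: x0=0xa8 x1=0xde x2=0x78 x3=0x35  N=0 Z=0
after  1: x0=0xa8 x1=0x28 x2=0x78 x3=0x35  N=0 Z=0
after  2: x0=0xa8 x1=0x28 x2=0x78 x3=0x35  N=0 Z=0
after  3: x0=0xf8 x1=0x28 x2=0x78 x3=0x35  N=1 Z=0
after  4: x0=0x35 x1=0x28 x2=0x78 x3=0x35  N=1 Z=0
after  5: x0=0x35 x1=0xa0 x2=0x78 x3=0x35  N=1 Z=0
after  6: x0=0x35 x1=0xa0 x2=0x78 x3=0x43  N=0 Z=0
after  7: x0=0x40 x1=0xa0 x2=0x78 x3=0x43  N=0 Z=0
after  8: x0=0x40 x1=0xb8 x2=0x78 x3=0x43  N=1 Z=0
after  9: x0=0x40 x1=0xb8 x2=0xb8 x3=0x43  N=1 Z=0
-- IRQ taken; context saved, return-PC = 10 --
mismatch: x2: reported 0xbc vs actual 0xb8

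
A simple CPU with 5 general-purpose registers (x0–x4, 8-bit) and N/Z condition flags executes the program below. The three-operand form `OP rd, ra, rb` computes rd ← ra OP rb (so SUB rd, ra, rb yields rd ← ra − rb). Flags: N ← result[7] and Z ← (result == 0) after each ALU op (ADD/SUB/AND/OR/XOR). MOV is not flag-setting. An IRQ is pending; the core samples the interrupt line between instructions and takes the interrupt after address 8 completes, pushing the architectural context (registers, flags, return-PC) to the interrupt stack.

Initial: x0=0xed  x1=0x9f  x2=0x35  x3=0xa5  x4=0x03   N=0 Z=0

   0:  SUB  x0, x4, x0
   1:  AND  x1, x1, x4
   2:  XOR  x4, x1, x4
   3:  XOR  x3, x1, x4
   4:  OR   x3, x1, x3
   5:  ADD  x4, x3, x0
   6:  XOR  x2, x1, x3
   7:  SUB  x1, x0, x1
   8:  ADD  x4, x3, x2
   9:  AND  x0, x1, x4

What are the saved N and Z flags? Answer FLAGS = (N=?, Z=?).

FLAGS = (N=0, Z=0)

after  0: x0=0x16 x1=0x9f x2=0x35 x3=0xa5 x4=0x03  N=0 Z=0
after  1: x0=0x16 x1=0x03 x2=0x35 x3=0xa5 x4=0x03  N=0 Z=0
after  2: x0=0x16 x1=0x03 x2=0x35 x3=0xa5 x4=0x00  N=0 Z=1
after  3: x0=0x16 x1=0x03 x2=0x35 x3=0x03 x4=0x00  N=0 Z=0
after  4: x0=0x16 x1=0x03 x2=0x35 x3=0x03 x4=0x00  N=0 Z=0
after  5: x0=0x16 x1=0x03 x2=0x35 x3=0x03 x4=0x19  N=0 Z=0
after  6: x0=0x16 x1=0x03 x2=0x00 x3=0x03 x4=0x19  N=0 Z=1
after  7: x0=0x16 x1=0x13 x2=0x00 x3=0x03 x4=0x19  N=0 Z=0
after  8: x0=0x16 x1=0x13 x2=0x00 x3=0x03 x4=0x03  N=0 Z=0
-- IRQ taken; context saved, return-PC = 9 --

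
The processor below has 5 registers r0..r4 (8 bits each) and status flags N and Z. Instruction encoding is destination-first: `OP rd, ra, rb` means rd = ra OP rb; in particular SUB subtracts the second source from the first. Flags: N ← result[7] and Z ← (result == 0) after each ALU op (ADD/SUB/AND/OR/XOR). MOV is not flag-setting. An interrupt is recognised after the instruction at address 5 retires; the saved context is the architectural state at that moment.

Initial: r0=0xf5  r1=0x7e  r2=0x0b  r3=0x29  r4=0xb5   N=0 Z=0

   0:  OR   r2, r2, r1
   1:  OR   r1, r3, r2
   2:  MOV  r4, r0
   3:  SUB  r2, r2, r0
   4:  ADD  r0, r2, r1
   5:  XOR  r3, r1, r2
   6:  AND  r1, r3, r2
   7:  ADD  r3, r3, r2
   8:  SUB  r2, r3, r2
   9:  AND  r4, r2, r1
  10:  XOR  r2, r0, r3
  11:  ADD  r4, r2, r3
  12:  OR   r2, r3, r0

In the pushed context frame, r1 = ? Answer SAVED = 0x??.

SAVED = 0x7f

after  0: r0=0xf5 r1=0x7e r2=0x7f r3=0x29 r4=0xb5  N=0 Z=0
after  1: r0=0xf5 r1=0x7f r2=0x7f r3=0x29 r4=0xb5  N=0 Z=0
after  2: r0=0xf5 r1=0x7f r2=0x7f r3=0x29 r4=0xf5  N=0 Z=0
after  3: r0=0xf5 r1=0x7f r2=0x8a r3=0x29 r4=0xf5  N=1 Z=0
after  4: r0=0x09 r1=0x7f r2=0x8a r3=0x29 r4=0xf5  N=0 Z=0
after  5: r0=0x09 r1=0x7f r2=0x8a r3=0xf5 r4=0xf5  N=1 Z=0
-- IRQ taken; context saved, return-PC = 6 --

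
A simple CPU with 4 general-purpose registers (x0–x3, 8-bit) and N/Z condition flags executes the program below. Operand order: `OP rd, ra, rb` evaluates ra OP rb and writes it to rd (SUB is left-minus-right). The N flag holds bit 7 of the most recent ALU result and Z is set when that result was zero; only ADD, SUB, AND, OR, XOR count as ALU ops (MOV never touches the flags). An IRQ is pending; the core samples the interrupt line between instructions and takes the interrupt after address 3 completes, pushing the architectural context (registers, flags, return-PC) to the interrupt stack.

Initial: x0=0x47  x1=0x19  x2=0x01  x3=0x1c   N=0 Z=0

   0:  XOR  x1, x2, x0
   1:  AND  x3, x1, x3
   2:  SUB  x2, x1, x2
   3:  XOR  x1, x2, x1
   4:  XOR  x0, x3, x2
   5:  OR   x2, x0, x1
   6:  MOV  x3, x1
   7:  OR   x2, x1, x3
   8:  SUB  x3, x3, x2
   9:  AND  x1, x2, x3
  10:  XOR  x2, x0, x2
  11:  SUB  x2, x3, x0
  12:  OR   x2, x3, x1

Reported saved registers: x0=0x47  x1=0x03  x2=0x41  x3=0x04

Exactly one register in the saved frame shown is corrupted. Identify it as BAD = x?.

BAD = x2

after  0: x0=0x47 x1=0x46 x2=0x01 x3=0x1c  N=0 Z=0
after  1: x0=0x47 x1=0x46 x2=0x01 x3=0x04  N=0 Z=0
after  2: x0=0x47 x1=0x46 x2=0x45 x3=0x04  N=0 Z=0
after  3: x0=0x47 x1=0x03 x2=0x45 x3=0x04  N=0 Z=0
-- IRQ taken; context saved, return-PC = 4 --
mismatch: x2: reported 0x41 vs actual 0x45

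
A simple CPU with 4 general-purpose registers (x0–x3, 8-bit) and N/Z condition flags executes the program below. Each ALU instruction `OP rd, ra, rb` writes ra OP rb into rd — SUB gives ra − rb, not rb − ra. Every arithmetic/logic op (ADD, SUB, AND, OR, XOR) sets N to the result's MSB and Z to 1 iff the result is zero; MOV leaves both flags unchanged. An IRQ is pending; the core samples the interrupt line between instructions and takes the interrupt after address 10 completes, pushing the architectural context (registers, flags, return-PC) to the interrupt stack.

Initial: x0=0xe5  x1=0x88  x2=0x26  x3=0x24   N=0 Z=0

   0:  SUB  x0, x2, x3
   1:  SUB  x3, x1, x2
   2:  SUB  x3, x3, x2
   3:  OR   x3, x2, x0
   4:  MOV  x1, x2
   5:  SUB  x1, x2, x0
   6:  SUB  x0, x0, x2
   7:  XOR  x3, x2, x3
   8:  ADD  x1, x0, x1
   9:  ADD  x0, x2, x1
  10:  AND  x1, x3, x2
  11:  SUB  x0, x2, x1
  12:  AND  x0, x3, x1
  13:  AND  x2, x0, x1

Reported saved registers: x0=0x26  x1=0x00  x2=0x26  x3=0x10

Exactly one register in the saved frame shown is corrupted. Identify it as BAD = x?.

BAD = x3

after  0: x0=0x02 x1=0x88 x2=0x26 x3=0x24  N=0 Z=0
after  1: x0=0x02 x1=0x88 x2=0x26 x3=0x62  N=0 Z=0
after  2: x0=0x02 x1=0x88 x2=0x26 x3=0x3c  N=0 Z=0
after  3: x0=0x02 x1=0x88 x2=0x26 x3=0x26  N=0 Z=0
after  4: x0=0x02 x1=0x26 x2=0x26 x3=0x26  N=0 Z=0
after  5: x0=0x02 x1=0x24 x2=0x26 x3=0x26  N=0 Z=0
after  6: x0=0xdc x1=0x24 x2=0x26 x3=0x26  N=1 Z=0
after  7: x0=0xdc x1=0x24 x2=0x26 x3=0x00  N=0 Z=1
after  8: x0=0xdc x1=0x00 x2=0x26 x3=0x00  N=0 Z=1
after  9: x0=0x26 x1=0x00 x2=0x26 x3=0x00  N=0 Z=0
after 10: x0=0x26 x1=0x00 x2=0x26 x3=0x00  N=0 Z=1
-- IRQ taken; context saved, return-PC = 11 --
mismatch: x3: reported 0x10 vs actual 0x00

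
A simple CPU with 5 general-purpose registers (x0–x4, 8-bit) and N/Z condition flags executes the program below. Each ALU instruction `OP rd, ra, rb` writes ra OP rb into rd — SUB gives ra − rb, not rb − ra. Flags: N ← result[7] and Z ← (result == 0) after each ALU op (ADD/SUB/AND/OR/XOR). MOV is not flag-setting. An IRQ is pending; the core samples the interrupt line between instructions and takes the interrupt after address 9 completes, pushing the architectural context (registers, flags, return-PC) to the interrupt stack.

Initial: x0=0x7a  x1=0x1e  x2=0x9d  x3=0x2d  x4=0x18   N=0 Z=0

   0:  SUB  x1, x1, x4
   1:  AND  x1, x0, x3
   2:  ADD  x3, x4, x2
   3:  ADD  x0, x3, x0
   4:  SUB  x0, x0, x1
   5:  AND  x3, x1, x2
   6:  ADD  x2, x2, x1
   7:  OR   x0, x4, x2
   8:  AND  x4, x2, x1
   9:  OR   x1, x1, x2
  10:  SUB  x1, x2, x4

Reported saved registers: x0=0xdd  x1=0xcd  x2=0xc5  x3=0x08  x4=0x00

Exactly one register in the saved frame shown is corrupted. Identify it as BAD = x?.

BAD = x1

after  0: x0=0x7a x1=0x06 x2=0x9d x3=0x2d x4=0x18  N=0 Z=0
after  1: x0=0x7a x1=0x28 x2=0x9d x3=0x2d x4=0x18  N=0 Z=0
after  2: x0=0x7a x1=0x28 x2=0x9d x3=0xb5 x4=0x18  N=1 Z=0
after  3: x0=0x2f x1=0x28 x2=0x9d x3=0xb5 x4=0x18  N=0 Z=0
after  4: x0=0x07 x1=0x28 x2=0x9d x3=0xb5 x4=0x18  N=0 Z=0
after  5: x0=0x07 x1=0x28 x2=0x9d x3=0x08 x4=0x18  N=0 Z=0
after  6: x0=0x07 x1=0x28 x2=0xc5 x3=0x08 x4=0x18  N=1 Z=0
after  7: x0=0xdd x1=0x28 x2=0xc5 x3=0x08 x4=0x18  N=1 Z=0
after  8: x0=0xdd x1=0x28 x2=0xc5 x3=0x08 x4=0x00  N=0 Z=1
after  9: x0=0xdd x1=0xed x2=0xc5 x3=0x08 x4=0x00  N=1 Z=0
-- IRQ taken; context saved, return-PC = 10 --
mismatch: x1: reported 0xcd vs actual 0xed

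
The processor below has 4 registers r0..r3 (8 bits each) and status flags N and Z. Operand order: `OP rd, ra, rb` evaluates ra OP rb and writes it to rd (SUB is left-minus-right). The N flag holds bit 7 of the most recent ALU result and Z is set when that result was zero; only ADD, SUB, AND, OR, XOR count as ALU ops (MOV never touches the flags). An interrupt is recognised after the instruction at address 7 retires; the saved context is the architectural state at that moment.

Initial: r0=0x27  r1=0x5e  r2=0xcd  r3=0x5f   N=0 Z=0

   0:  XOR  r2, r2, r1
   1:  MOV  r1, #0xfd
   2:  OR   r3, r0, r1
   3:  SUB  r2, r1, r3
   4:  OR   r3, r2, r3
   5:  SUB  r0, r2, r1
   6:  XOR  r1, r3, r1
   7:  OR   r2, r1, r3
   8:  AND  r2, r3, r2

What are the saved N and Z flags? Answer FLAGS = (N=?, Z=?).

after  0: r0=0x27 r1=0x5e r2=0x93 r3=0x5f  N=1 Z=0
after  1: r0=0x27 r1=0xfd r2=0x93 r3=0x5f  N=1 Z=0
after  2: r0=0x27 r1=0xfd r2=0x93 r3=0xff  N=1 Z=0
after  3: r0=0x27 r1=0xfd r2=0xfe r3=0xff  N=1 Z=0
after  4: r0=0x27 r1=0xfd r2=0xfe r3=0xff  N=1 Z=0
after  5: r0=0x01 r1=0xfd r2=0xfe r3=0xff  N=0 Z=0
after  6: r0=0x01 r1=0x02 r2=0xfe r3=0xff  N=0 Z=0
after  7: r0=0x01 r1=0x02 r2=0xff r3=0xff  N=1 Z=0
-- IRQ taken; context saved, return-PC = 8 --

FLAGS = (N=1, Z=0)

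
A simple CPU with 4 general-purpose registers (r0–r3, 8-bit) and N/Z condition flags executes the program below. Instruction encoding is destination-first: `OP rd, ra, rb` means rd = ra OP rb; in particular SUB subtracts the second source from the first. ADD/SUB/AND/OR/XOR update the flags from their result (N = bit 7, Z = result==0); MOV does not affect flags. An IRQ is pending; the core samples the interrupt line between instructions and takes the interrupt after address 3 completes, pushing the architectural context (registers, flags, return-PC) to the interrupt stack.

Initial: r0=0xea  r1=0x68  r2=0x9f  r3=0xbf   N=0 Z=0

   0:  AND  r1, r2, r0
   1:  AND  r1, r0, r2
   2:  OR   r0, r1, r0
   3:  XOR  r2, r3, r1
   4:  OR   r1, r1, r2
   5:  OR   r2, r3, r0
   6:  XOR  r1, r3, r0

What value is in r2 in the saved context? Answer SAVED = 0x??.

SAVED = 0x35

after  0: r0=0xea r1=0x8a r2=0x9f r3=0xbf  N=1 Z=0
after  1: r0=0xea r1=0x8a r2=0x9f r3=0xbf  N=1 Z=0
after  2: r0=0xea r1=0x8a r2=0x9f r3=0xbf  N=1 Z=0
after  3: r0=0xea r1=0x8a r2=0x35 r3=0xbf  N=0 Z=0
-- IRQ taken; context saved, return-PC = 4 --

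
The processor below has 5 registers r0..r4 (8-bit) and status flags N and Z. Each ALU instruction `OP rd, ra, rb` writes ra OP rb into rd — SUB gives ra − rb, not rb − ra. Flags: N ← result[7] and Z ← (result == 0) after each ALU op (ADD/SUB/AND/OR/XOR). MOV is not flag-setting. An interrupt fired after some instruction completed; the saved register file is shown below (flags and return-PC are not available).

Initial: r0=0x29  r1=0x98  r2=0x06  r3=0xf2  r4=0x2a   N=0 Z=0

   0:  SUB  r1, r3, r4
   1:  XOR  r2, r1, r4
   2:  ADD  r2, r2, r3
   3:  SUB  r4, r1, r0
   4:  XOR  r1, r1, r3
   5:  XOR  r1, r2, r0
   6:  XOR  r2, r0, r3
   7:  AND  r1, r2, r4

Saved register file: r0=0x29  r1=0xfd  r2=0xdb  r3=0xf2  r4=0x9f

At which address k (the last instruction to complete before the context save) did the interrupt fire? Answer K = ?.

K = 6

after  0: r0=0x29 r1=0xc8 r2=0x06 r3=0xf2 r4=0x2a  N=1 Z=0
after  1: r0=0x29 r1=0xc8 r2=0xe2 r3=0xf2 r4=0x2a  N=1 Z=0
after  2: r0=0x29 r1=0xc8 r2=0xd4 r3=0xf2 r4=0x2a  N=1 Z=0
after  3: r0=0x29 r1=0xc8 r2=0xd4 r3=0xf2 r4=0x9f  N=1 Z=0
after  4: r0=0x29 r1=0x3a r2=0xd4 r3=0xf2 r4=0x9f  N=0 Z=0
after  5: r0=0x29 r1=0xfd r2=0xd4 r3=0xf2 r4=0x9f  N=1 Z=0
after  6: r0=0x29 r1=0xfd r2=0xdb r3=0xf2 r4=0x9f  N=1 Z=0
-- IRQ taken; context saved, return-PC = 7 --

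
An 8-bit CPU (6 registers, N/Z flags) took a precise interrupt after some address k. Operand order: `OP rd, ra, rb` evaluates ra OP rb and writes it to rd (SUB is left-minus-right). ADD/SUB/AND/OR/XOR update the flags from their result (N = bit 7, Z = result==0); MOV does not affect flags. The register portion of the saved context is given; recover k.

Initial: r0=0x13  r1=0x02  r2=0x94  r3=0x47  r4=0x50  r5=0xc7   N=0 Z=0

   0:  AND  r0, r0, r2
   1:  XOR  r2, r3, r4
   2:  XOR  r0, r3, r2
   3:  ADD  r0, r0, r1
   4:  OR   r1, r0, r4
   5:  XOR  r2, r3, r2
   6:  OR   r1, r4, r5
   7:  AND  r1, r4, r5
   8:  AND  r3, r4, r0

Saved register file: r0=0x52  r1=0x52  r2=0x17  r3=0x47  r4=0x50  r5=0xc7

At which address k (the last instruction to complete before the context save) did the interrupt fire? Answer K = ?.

after  0: r0=0x10 r1=0x02 r2=0x94 r3=0x47 r4=0x50 r5=0xc7  N=0 Z=0
after  1: r0=0x10 r1=0x02 r2=0x17 r3=0x47 r4=0x50 r5=0xc7  N=0 Z=0
after  2: r0=0x50 r1=0x02 r2=0x17 r3=0x47 r4=0x50 r5=0xc7  N=0 Z=0
after  3: r0=0x52 r1=0x02 r2=0x17 r3=0x47 r4=0x50 r5=0xc7  N=0 Z=0
after  4: r0=0x52 r1=0x52 r2=0x17 r3=0x47 r4=0x50 r5=0xc7  N=0 Z=0
-- IRQ taken; context saved, return-PC = 5 --

K = 4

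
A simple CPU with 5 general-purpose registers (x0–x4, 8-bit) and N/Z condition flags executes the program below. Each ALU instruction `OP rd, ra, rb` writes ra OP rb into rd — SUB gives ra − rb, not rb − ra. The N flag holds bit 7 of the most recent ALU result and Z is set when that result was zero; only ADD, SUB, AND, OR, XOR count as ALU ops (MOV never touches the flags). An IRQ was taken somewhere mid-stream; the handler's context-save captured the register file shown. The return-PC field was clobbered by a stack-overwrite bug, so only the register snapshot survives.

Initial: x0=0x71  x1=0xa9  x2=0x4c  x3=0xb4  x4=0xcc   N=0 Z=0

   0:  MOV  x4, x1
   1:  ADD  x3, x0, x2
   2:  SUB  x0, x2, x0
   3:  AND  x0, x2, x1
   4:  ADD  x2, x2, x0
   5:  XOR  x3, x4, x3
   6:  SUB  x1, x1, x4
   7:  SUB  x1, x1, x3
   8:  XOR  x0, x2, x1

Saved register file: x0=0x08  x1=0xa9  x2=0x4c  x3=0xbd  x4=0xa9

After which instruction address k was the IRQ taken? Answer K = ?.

after  0: x0=0x71 x1=0xa9 x2=0x4c x3=0xb4 x4=0xa9  N=0 Z=0
after  1: x0=0x71 x1=0xa9 x2=0x4c x3=0xbd x4=0xa9  N=1 Z=0
after  2: x0=0xdb x1=0xa9 x2=0x4c x3=0xbd x4=0xa9  N=1 Z=0
after  3: x0=0x08 x1=0xa9 x2=0x4c x3=0xbd x4=0xa9  N=0 Z=0
-- IRQ taken; context saved, return-PC = 4 --

K = 3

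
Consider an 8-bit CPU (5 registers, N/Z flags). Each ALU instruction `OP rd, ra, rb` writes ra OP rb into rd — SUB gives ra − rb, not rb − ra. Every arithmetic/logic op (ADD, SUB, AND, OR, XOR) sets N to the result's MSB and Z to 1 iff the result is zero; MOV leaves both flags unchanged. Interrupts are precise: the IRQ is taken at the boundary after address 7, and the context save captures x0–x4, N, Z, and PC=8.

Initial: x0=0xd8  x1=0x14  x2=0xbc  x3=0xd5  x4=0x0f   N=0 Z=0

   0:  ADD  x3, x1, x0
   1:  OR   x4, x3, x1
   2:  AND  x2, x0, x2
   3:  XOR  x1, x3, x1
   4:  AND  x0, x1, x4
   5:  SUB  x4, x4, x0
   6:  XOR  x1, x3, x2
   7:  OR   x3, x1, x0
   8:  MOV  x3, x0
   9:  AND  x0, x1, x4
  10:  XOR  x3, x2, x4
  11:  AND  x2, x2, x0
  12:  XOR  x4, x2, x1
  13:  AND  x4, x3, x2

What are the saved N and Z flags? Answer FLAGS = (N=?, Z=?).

FLAGS = (N=1, Z=0)

after  0: x0=0xd8 x1=0x14 x2=0xbc x3=0xec x4=0x0f  N=1 Z=0
after  1: x0=0xd8 x1=0x14 x2=0xbc x3=0xec x4=0xfc  N=1 Z=0
after  2: x0=0xd8 x1=0x14 x2=0x98 x3=0xec x4=0xfc  N=1 Z=0
after  3: x0=0xd8 x1=0xf8 x2=0x98 x3=0xec x4=0xfc  N=1 Z=0
after  4: x0=0xf8 x1=0xf8 x2=0x98 x3=0xec x4=0xfc  N=1 Z=0
after  5: x0=0xf8 x1=0xf8 x2=0x98 x3=0xec x4=0x04  N=0 Z=0
after  6: x0=0xf8 x1=0x74 x2=0x98 x3=0xec x4=0x04  N=0 Z=0
after  7: x0=0xf8 x1=0x74 x2=0x98 x3=0xfc x4=0x04  N=1 Z=0
-- IRQ taken; context saved, return-PC = 8 --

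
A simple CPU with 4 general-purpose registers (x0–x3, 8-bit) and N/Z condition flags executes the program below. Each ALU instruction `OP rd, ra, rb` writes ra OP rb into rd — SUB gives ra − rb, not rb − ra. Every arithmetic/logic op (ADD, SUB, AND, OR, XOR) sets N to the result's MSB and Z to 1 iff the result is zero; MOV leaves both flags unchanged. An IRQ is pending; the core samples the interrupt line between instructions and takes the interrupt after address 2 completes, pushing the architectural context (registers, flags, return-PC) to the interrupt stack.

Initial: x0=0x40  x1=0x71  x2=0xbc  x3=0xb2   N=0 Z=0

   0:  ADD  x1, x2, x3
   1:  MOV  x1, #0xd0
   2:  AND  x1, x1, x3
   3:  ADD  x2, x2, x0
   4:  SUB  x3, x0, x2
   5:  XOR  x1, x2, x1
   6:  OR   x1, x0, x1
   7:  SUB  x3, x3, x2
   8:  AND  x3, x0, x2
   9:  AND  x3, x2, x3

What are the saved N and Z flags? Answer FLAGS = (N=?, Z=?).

after  0: x0=0x40 x1=0x6e x2=0xbc x3=0xb2  N=0 Z=0
after  1: x0=0x40 x1=0xd0 x2=0xbc x3=0xb2  N=0 Z=0
after  2: x0=0x40 x1=0x90 x2=0xbc x3=0xb2  N=1 Z=0
-- IRQ taken; context saved, return-PC = 3 --

FLAGS = (N=1, Z=0)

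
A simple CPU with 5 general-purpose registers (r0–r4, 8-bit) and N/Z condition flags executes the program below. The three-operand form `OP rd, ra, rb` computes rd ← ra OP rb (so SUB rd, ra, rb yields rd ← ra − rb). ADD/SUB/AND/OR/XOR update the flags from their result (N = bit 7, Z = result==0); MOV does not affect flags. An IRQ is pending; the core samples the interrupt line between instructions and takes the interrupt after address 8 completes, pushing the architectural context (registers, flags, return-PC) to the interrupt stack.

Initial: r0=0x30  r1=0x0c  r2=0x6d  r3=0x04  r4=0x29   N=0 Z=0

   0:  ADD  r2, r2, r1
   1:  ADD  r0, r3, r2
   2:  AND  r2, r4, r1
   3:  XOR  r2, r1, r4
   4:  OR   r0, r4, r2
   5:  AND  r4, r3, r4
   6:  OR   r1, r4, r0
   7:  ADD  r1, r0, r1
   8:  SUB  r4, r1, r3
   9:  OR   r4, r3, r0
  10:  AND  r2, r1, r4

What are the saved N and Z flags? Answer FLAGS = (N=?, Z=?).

after  0: r0=0x30 r1=0x0c r2=0x79 r3=0x04 r4=0x29  N=0 Z=0
after  1: r0=0x7d r1=0x0c r2=0x79 r3=0x04 r4=0x29  N=0 Z=0
after  2: r0=0x7d r1=0x0c r2=0x08 r3=0x04 r4=0x29  N=0 Z=0
after  3: r0=0x7d r1=0x0c r2=0x25 r3=0x04 r4=0x29  N=0 Z=0
after  4: r0=0x2d r1=0x0c r2=0x25 r3=0x04 r4=0x29  N=0 Z=0
after  5: r0=0x2d r1=0x0c r2=0x25 r3=0x04 r4=0x00  N=0 Z=1
after  6: r0=0x2d r1=0x2d r2=0x25 r3=0x04 r4=0x00  N=0 Z=0
after  7: r0=0x2d r1=0x5a r2=0x25 r3=0x04 r4=0x00  N=0 Z=0
after  8: r0=0x2d r1=0x5a r2=0x25 r3=0x04 r4=0x56  N=0 Z=0
-- IRQ taken; context saved, return-PC = 9 --

FLAGS = (N=0, Z=0)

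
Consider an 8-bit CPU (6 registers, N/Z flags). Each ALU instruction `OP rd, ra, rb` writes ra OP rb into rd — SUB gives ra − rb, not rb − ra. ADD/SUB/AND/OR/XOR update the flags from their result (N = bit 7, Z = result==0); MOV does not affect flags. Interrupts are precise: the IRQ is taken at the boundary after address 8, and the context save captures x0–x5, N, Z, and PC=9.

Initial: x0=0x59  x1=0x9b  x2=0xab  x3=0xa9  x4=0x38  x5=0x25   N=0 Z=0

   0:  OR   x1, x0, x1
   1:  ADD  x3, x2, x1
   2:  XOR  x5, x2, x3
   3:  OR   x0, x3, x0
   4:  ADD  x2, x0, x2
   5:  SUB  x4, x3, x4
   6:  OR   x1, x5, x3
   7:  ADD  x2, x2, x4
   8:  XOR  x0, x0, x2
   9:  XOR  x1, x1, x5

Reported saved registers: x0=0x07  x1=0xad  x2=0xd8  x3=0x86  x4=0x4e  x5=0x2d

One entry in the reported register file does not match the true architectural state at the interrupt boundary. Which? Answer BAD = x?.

after  0: x0=0x59 x1=0xdb x2=0xab x3=0xa9 x4=0x38 x5=0x25  N=1 Z=0
after  1: x0=0x59 x1=0xdb x2=0xab x3=0x86 x4=0x38 x5=0x25  N=1 Z=0
after  2: x0=0x59 x1=0xdb x2=0xab x3=0x86 x4=0x38 x5=0x2d  N=0 Z=0
after  3: x0=0xdf x1=0xdb x2=0xab x3=0x86 x4=0x38 x5=0x2d  N=1 Z=0
after  4: x0=0xdf x1=0xdb x2=0x8a x3=0x86 x4=0x38 x5=0x2d  N=1 Z=0
after  5: x0=0xdf x1=0xdb x2=0x8a x3=0x86 x4=0x4e x5=0x2d  N=0 Z=0
after  6: x0=0xdf x1=0xaf x2=0x8a x3=0x86 x4=0x4e x5=0x2d  N=1 Z=0
after  7: x0=0xdf x1=0xaf x2=0xd8 x3=0x86 x4=0x4e x5=0x2d  N=1 Z=0
after  8: x0=0x07 x1=0xaf x2=0xd8 x3=0x86 x4=0x4e x5=0x2d  N=0 Z=0
-- IRQ taken; context saved, return-PC = 9 --
mismatch: x1: reported 0xad vs actual 0xaf

BAD = x1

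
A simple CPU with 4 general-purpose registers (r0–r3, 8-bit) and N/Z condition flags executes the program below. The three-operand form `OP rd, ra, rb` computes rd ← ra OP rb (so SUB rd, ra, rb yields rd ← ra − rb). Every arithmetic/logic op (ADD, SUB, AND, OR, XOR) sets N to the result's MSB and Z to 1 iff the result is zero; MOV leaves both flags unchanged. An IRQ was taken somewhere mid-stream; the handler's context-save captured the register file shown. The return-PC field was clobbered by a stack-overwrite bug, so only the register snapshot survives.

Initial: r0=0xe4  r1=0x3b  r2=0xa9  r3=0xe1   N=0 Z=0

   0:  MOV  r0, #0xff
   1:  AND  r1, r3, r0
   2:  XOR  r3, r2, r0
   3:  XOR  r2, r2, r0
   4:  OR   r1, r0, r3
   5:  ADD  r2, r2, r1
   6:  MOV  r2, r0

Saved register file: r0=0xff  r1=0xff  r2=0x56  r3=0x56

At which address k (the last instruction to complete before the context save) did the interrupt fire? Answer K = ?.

after  0: r0=0xff r1=0x3b r2=0xa9 r3=0xe1  N=0 Z=0
after  1: r0=0xff r1=0xe1 r2=0xa9 r3=0xe1  N=1 Z=0
after  2: r0=0xff r1=0xe1 r2=0xa9 r3=0x56  N=0 Z=0
after  3: r0=0xff r1=0xe1 r2=0x56 r3=0x56  N=0 Z=0
after  4: r0=0xff r1=0xff r2=0x56 r3=0x56  N=1 Z=0
-- IRQ taken; context saved, return-PC = 5 --

K = 4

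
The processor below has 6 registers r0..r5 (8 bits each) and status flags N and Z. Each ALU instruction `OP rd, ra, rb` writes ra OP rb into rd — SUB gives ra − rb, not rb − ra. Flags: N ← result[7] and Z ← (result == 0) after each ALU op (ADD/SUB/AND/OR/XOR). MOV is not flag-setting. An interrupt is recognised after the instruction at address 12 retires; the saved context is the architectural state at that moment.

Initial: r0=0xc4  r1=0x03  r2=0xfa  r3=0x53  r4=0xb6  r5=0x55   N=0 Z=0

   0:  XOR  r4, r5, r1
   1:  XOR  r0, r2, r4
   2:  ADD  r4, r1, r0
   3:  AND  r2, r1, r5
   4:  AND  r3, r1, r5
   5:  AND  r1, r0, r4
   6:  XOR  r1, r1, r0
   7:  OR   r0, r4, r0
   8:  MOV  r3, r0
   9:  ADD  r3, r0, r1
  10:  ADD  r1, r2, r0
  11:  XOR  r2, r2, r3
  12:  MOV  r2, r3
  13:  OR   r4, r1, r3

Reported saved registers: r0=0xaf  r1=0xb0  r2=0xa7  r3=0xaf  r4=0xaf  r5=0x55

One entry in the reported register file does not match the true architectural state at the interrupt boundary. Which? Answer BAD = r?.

after  0: r0=0xc4 r1=0x03 r2=0xfa r3=0x53 r4=0x56 r5=0x55  N=0 Z=0
after  1: r0=0xac r1=0x03 r2=0xfa r3=0x53 r4=0x56 r5=0x55  N=1 Z=0
after  2: r0=0xac r1=0x03 r2=0xfa r3=0x53 r4=0xaf r5=0x55  N=1 Z=0
after  3: r0=0xac r1=0x03 r2=0x01 r3=0x53 r4=0xaf r5=0x55  N=0 Z=0
after  4: r0=0xac r1=0x03 r2=0x01 r3=0x01 r4=0xaf r5=0x55  N=0 Z=0
after  5: r0=0xac r1=0xac r2=0x01 r3=0x01 r4=0xaf r5=0x55  N=1 Z=0
after  6: r0=0xac r1=0x00 r2=0x01 r3=0x01 r4=0xaf r5=0x55  N=0 Z=1
after  7: r0=0xaf r1=0x00 r2=0x01 r3=0x01 r4=0xaf r5=0x55  N=1 Z=0
after  8: r0=0xaf r1=0x00 r2=0x01 r3=0xaf r4=0xaf r5=0x55  N=1 Z=0
after  9: r0=0xaf r1=0x00 r2=0x01 r3=0xaf r4=0xaf r5=0x55  N=1 Z=0
after 10: r0=0xaf r1=0xb0 r2=0x01 r3=0xaf r4=0xaf r5=0x55  N=1 Z=0
after 11: r0=0xaf r1=0xb0 r2=0xae r3=0xaf r4=0xaf r5=0x55  N=1 Z=0
after 12: r0=0xaf r1=0xb0 r2=0xaf r3=0xaf r4=0xaf r5=0x55  N=1 Z=0
-- IRQ taken; context saved, return-PC = 13 --
mismatch: r2: reported 0xa7 vs actual 0xaf

BAD = r2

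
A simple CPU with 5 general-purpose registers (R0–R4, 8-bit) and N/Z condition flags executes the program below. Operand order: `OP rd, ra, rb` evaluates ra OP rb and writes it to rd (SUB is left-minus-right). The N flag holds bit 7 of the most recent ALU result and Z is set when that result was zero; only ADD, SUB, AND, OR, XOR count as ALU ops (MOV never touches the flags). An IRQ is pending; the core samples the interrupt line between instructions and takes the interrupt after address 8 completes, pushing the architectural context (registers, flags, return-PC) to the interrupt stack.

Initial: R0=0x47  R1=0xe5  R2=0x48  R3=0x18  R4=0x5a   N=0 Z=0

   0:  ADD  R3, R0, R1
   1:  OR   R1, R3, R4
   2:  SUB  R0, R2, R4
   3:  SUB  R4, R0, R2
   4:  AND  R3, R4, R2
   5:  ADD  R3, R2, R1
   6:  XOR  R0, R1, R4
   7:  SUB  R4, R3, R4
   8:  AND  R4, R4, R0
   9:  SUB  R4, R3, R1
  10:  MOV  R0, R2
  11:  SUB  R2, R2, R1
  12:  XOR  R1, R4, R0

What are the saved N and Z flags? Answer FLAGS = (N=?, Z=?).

FLAGS = (N=0, Z=1)

after  0: R0=0x47 R1=0xe5 R2=0x48 R3=0x2c R4=0x5a  N=0 Z=0
after  1: R0=0x47 R1=0x7e R2=0x48 R3=0x2c R4=0x5a  N=0 Z=0
after  2: R0=0xee R1=0x7e R2=0x48 R3=0x2c R4=0x5a  N=1 Z=0
after  3: R0=0xee R1=0x7e R2=0x48 R3=0x2c R4=0xa6  N=1 Z=0
after  4: R0=0xee R1=0x7e R2=0x48 R3=0x00 R4=0xa6  N=0 Z=1
after  5: R0=0xee R1=0x7e R2=0x48 R3=0xc6 R4=0xa6  N=1 Z=0
after  6: R0=0xd8 R1=0x7e R2=0x48 R3=0xc6 R4=0xa6  N=1 Z=0
after  7: R0=0xd8 R1=0x7e R2=0x48 R3=0xc6 R4=0x20  N=0 Z=0
after  8: R0=0xd8 R1=0x7e R2=0x48 R3=0xc6 R4=0x00  N=0 Z=1
-- IRQ taken; context saved, return-PC = 9 --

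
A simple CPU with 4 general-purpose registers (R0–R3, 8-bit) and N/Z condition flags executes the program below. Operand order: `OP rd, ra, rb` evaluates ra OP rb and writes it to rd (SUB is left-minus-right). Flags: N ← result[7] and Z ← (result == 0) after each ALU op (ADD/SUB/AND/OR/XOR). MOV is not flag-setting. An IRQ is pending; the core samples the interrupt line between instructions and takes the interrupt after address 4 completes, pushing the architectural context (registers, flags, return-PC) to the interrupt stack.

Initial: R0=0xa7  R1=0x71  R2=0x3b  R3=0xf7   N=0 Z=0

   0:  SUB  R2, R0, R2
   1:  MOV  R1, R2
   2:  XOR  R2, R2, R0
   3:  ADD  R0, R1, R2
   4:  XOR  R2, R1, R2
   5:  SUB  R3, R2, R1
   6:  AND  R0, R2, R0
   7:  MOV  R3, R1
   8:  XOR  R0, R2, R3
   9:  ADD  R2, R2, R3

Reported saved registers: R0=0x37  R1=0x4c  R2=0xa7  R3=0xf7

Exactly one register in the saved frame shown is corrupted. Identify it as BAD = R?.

BAD = R1

after  0: R0=0xa7 R1=0x71 R2=0x6c R3=0xf7  N=0 Z=0
after  1: R0=0xa7 R1=0x6c R2=0x6c R3=0xf7  N=0 Z=0
after  2: R0=0xa7 R1=0x6c R2=0xcb R3=0xf7  N=1 Z=0
after  3: R0=0x37 R1=0x6c R2=0xcb R3=0xf7  N=0 Z=0
after  4: R0=0x37 R1=0x6c R2=0xa7 R3=0xf7  N=1 Z=0
-- IRQ taken; context saved, return-PC = 5 --
mismatch: R1: reported 0x4c vs actual 0x6c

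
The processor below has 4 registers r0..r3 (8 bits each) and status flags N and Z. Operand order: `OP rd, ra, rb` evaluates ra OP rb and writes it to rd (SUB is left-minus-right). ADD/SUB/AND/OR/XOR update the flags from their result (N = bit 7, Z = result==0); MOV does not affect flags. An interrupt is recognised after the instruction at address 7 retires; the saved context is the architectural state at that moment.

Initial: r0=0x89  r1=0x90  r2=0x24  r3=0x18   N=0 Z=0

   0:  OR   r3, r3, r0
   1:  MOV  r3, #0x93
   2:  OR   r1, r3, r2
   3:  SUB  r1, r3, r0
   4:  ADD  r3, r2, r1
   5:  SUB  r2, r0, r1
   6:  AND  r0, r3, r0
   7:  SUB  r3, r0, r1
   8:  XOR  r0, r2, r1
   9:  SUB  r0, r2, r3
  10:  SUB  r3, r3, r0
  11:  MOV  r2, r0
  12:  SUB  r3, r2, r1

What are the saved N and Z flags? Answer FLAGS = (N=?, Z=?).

after  0: r0=0x89 r1=0x90 r2=0x24 r3=0x99  N=1 Z=0
after  1: r0=0x89 r1=0x90 r2=0x24 r3=0x93  N=1 Z=0
after  2: r0=0x89 r1=0xb7 r2=0x24 r3=0x93  N=1 Z=0
after  3: r0=0x89 r1=0x0a r2=0x24 r3=0x93  N=0 Z=0
after  4: r0=0x89 r1=0x0a r2=0x24 r3=0x2e  N=0 Z=0
after  5: r0=0x89 r1=0x0a r2=0x7f r3=0x2e  N=0 Z=0
after  6: r0=0x08 r1=0x0a r2=0x7f r3=0x2e  N=0 Z=0
after  7: r0=0x08 r1=0x0a r2=0x7f r3=0xfe  N=1 Z=0
-- IRQ taken; context saved, return-PC = 8 --

FLAGS = (N=1, Z=0)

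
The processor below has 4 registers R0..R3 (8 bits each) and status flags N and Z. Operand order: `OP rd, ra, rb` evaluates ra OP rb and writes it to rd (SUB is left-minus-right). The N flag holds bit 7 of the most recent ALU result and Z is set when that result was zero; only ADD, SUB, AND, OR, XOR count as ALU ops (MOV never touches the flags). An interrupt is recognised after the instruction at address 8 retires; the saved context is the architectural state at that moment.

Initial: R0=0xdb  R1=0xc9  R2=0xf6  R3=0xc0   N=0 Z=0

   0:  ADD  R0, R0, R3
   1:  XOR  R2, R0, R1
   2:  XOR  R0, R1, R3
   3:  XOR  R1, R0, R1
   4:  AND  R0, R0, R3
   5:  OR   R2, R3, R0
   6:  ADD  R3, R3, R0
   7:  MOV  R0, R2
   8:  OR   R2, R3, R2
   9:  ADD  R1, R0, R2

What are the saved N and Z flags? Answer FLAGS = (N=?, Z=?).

after  0: R0=0x9b R1=0xc9 R2=0xf6 R3=0xc0  N=1 Z=0
after  1: R0=0x9b R1=0xc9 R2=0x52 R3=0xc0  N=0 Z=0
after  2: R0=0x09 R1=0xc9 R2=0x52 R3=0xc0  N=0 Z=0
after  3: R0=0x09 R1=0xc0 R2=0x52 R3=0xc0  N=1 Z=0
after  4: R0=0x00 R1=0xc0 R2=0x52 R3=0xc0  N=0 Z=1
after  5: R0=0x00 R1=0xc0 R2=0xc0 R3=0xc0  N=1 Z=0
after  6: R0=0x00 R1=0xc0 R2=0xc0 R3=0xc0  N=1 Z=0
after  7: R0=0xc0 R1=0xc0 R2=0xc0 R3=0xc0  N=1 Z=0
after  8: R0=0xc0 R1=0xc0 R2=0xc0 R3=0xc0  N=1 Z=0
-- IRQ taken; context saved, return-PC = 9 --

FLAGS = (N=1, Z=0)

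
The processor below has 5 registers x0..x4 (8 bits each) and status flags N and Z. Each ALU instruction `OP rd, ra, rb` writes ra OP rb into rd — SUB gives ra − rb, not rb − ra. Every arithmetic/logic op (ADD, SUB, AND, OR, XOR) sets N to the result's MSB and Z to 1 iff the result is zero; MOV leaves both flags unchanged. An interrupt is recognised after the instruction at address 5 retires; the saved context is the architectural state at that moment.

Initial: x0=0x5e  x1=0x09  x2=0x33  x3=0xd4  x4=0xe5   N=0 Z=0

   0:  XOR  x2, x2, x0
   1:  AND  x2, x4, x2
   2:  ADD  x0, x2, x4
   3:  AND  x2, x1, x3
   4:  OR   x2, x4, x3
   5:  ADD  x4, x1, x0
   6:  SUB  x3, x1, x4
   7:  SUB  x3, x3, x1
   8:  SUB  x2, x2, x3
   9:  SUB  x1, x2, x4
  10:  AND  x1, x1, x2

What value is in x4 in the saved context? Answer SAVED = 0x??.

SAVED = 0x53

after  0: x0=0x5e x1=0x09 x2=0x6d x3=0xd4 x4=0xe5  N=0 Z=0
after  1: x0=0x5e x1=0x09 x2=0x65 x3=0xd4 x4=0xe5  N=0 Z=0
after  2: x0=0x4a x1=0x09 x2=0x65 x3=0xd4 x4=0xe5  N=0 Z=0
after  3: x0=0x4a x1=0x09 x2=0x00 x3=0xd4 x4=0xe5  N=0 Z=1
after  4: x0=0x4a x1=0x09 x2=0xf5 x3=0xd4 x4=0xe5  N=1 Z=0
after  5: x0=0x4a x1=0x09 x2=0xf5 x3=0xd4 x4=0x53  N=0 Z=0
-- IRQ taken; context saved, return-PC = 6 --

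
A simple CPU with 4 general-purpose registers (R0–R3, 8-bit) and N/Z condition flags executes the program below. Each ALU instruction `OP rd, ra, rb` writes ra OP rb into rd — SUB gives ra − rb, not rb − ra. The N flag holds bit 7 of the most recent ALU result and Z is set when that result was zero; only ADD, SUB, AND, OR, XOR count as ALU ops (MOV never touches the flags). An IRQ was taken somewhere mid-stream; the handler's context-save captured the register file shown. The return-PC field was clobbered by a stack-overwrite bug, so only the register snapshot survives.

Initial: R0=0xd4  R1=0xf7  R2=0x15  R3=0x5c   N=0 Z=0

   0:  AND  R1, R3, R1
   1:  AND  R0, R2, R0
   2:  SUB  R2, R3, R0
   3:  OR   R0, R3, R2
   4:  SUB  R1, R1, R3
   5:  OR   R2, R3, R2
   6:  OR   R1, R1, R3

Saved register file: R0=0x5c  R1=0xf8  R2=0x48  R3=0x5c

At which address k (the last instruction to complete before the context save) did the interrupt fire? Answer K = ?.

after  0: R0=0xd4 R1=0x54 R2=0x15 R3=0x5c  N=0 Z=0
after  1: R0=0x14 R1=0x54 R2=0x15 R3=0x5c  N=0 Z=0
after  2: R0=0x14 R1=0x54 R2=0x48 R3=0x5c  N=0 Z=0
after  3: R0=0x5c R1=0x54 R2=0x48 R3=0x5c  N=0 Z=0
after  4: R0=0x5c R1=0xf8 R2=0x48 R3=0x5c  N=1 Z=0
-- IRQ taken; context saved, return-PC = 5 --

K = 4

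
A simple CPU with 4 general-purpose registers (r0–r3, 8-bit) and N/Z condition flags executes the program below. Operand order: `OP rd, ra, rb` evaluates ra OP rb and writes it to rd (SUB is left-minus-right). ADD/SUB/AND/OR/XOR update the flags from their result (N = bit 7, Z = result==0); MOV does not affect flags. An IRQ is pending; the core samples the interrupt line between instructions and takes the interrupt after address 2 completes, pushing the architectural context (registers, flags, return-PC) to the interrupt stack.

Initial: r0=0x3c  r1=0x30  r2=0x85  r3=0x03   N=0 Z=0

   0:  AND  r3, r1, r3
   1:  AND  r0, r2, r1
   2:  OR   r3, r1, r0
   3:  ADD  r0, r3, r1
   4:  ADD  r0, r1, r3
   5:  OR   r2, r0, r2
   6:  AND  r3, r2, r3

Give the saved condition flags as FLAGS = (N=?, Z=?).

after  0: r0=0x3c r1=0x30 r2=0x85 r3=0x00  N=0 Z=1
after  1: r0=0x00 r1=0x30 r2=0x85 r3=0x00  N=0 Z=1
after  2: r0=0x00 r1=0x30 r2=0x85 r3=0x30  N=0 Z=0
-- IRQ taken; context saved, return-PC = 3 --

FLAGS = (N=0, Z=0)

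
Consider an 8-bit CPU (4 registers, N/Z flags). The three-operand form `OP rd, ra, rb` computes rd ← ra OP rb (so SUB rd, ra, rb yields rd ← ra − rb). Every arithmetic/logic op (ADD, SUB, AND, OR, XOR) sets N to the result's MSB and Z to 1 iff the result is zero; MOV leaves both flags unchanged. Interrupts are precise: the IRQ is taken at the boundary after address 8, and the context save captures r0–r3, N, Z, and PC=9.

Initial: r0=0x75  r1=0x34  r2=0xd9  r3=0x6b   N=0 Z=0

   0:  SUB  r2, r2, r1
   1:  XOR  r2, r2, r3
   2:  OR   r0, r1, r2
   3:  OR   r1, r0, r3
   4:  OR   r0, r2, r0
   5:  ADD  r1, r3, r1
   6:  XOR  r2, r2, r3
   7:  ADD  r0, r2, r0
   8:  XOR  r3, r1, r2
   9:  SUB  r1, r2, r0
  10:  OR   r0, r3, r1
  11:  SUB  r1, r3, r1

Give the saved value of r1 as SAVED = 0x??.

SAVED = 0x6a

after  0: r0=0x75 r1=0x34 r2=0xa5 r3=0x6b  N=1 Z=0
after  1: r0=0x75 r1=0x34 r2=0xce r3=0x6b  N=1 Z=0
after  2: r0=0xfe r1=0x34 r2=0xce r3=0x6b  N=1 Z=0
after  3: r0=0xfe r1=0xff r2=0xce r3=0x6b  N=1 Z=0
after  4: r0=0xfe r1=0xff r2=0xce r3=0x6b  N=1 Z=0
after  5: r0=0xfe r1=0x6a r2=0xce r3=0x6b  N=0 Z=0
after  6: r0=0xfe r1=0x6a r2=0xa5 r3=0x6b  N=1 Z=0
after  7: r0=0xa3 r1=0x6a r2=0xa5 r3=0x6b  N=1 Z=0
after  8: r0=0xa3 r1=0x6a r2=0xa5 r3=0xcf  N=1 Z=0
-- IRQ taken; context saved, return-PC = 9 --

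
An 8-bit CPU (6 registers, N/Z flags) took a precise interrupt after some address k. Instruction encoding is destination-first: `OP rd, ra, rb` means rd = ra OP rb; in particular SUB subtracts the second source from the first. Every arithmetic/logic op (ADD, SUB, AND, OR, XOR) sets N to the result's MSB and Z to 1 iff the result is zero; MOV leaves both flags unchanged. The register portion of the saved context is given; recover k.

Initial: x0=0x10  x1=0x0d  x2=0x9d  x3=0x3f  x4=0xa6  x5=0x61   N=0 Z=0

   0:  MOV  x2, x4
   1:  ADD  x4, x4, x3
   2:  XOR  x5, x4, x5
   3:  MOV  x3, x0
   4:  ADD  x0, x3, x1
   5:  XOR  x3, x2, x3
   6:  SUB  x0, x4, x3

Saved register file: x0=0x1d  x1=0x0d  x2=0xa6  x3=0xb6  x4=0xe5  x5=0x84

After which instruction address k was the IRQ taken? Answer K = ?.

after  0: x0=0x10 x1=0x0d x2=0xa6 x3=0x3f x4=0xa6 x5=0x61  N=0 Z=0
after  1: x0=0x10 x1=0x0d x2=0xa6 x3=0x3f x4=0xe5 x5=0x61  N=1 Z=0
after  2: x0=0x10 x1=0x0d x2=0xa6 x3=0x3f x4=0xe5 x5=0x84  N=1 Z=0
after  3: x0=0x10 x1=0x0d x2=0xa6 x3=0x10 x4=0xe5 x5=0x84  N=1 Z=0
after  4: x0=0x1d x1=0x0d x2=0xa6 x3=0x10 x4=0xe5 x5=0x84  N=0 Z=0
after  5: x0=0x1d x1=0x0d x2=0xa6 x3=0xb6 x4=0xe5 x5=0x84  N=1 Z=0
-- IRQ taken; context saved, return-PC = 6 --

K = 5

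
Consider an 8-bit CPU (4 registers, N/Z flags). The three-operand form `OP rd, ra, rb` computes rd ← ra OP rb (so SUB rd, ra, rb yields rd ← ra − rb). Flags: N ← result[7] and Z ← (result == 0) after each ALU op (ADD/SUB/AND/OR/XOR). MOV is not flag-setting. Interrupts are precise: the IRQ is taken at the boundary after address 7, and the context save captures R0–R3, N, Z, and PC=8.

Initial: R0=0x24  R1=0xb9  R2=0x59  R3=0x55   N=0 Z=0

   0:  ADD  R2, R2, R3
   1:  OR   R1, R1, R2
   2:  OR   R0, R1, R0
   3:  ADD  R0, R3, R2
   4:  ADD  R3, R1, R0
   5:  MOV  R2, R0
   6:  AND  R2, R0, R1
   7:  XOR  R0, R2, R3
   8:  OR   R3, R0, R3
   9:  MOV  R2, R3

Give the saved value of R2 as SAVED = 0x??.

after  0: R0=0x24 R1=0xb9 R2=0xae R3=0x55  N=1 Z=0
after  1: R0=0x24 R1=0xbf R2=0xae R3=0x55  N=1 Z=0
after  2: R0=0xbf R1=0xbf R2=0xae R3=0x55  N=1 Z=0
after  3: R0=0x03 R1=0xbf R2=0xae R3=0x55  N=0 Z=0
after  4: R0=0x03 R1=0xbf R2=0xae R3=0xc2  N=1 Z=0
after  5: R0=0x03 R1=0xbf R2=0x03 R3=0xc2  N=1 Z=0
after  6: R0=0x03 R1=0xbf R2=0x03 R3=0xc2  N=0 Z=0
after  7: R0=0xc1 R1=0xbf R2=0x03 R3=0xc2  N=1 Z=0
-- IRQ taken; context saved, return-PC = 8 --

SAVED = 0x03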